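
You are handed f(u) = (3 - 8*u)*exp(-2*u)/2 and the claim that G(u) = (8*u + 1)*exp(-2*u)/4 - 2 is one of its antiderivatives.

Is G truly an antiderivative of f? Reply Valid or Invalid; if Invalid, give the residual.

d/du[G] = (3 - 8*u)*exp(-2*u)/2
This equals f(u) exactly, so the claim holds.

Valid - the claim checks out under differentiation.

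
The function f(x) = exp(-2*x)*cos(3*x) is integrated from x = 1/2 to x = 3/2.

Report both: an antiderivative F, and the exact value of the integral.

Antiderivative: F(x) = (3*sin(3*x) - 2*cos(3*x))*exp(-2*x)/13; value = -3*exp(-1)*sin(3/2)/13 + 3*exp(-3)*sin(9/2)/13 - 2*exp(-3)*cos(9/2)/13 + 2*exp(-1)*cos(3/2)/13

Recover f(x) by differentiating a candidate F(x); any mismatch rules it out.
F(x) = (3*sin(3*x) - 2*cos(3*x))*exp(-2*x)/13 is an antiderivative of f.
Check: d/dx[(3*sin(3*x) - 2*cos(3*x))*exp(-2*x)/13] = exp(-2*x)*cos(3*x) = f(x).
F(3/2) = 3*exp(-3)*sin(9/2)/13 - 2*exp(-3)*cos(9/2)/13; F(1/2) = -2*exp(-1)*cos(3/2)/13 + 3*exp(-1)*sin(3/2)/13.
Integral = F(3/2) - F(1/2) = -3*exp(-1)*sin(3/2)/13 + 3*exp(-3)*sin(9/2)/13 - 2*exp(-3)*cos(9/2)/13 + 2*exp(-1)*cos(3/2)/13.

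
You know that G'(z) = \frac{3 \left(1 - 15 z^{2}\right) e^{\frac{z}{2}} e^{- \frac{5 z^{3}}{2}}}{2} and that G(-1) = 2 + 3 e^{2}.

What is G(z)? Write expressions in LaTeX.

G(z) = 3 e^{\frac{z}{2}} e^{- \frac{5 z^{3}}{2}} + 2

The substitution u = - \frac{5 z^{3}}{2} + \frac{z}{2} works: G'(z) is exactly (dG/du)*(du/dz) for that inner function.
A general antiderivative is 3 e^{- \frac{5 z^{3}}{2} + \frac{z}{2}} + C.
The condition gives C = 2 + 3 e^{2} - (3 e^{2}) = 2.
So G(z) = 3 e^{\frac{z}{2}} e^{- \frac{5 z^{3}}{2}} + 2.
Check: d/dz[3 e^{\frac{z}{2}} e^{- \frac{5 z^{3}}{2}} + 2] = \frac{\left(- 45 z^{2} e^{\frac{z}{2}} + 3 e^{\frac{z}{2}}\right) e^{- \frac{5 z^{3}}{2}}}{2}, which equals G'(z).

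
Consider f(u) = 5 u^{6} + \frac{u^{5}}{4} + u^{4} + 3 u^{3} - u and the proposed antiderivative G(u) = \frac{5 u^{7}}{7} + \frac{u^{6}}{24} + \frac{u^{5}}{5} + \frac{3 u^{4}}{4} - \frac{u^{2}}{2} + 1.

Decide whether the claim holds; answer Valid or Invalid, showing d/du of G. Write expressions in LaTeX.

Valid. The derivative of G reproduces f.

d/du[G] = 5 u^{6} + \frac{u^{5}}{4} + u^{4} + 3 u^{3} - u
This equals f(u) exactly, so the claim holds.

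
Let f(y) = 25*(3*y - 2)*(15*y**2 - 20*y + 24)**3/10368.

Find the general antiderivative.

The substitution u = -5*y**2/4 + 5*y/3 - 2 works: f is exactly (dF/du)*(du/dy) for that inner function.
Check: d/dy[5*(15*y**2 - 20*y + 24)**4/82944] = 3125*y**7/128 - 21875*y**6/192 + 625*y**5/2 - 115625*y**4/216 + 104125*y**3/162 - 4625*y**2/9 + 800*y/3 - 200/3, which equals f(y).

F(y) = 5*(15*y**2 - 20*y + 24)**4/82944 + C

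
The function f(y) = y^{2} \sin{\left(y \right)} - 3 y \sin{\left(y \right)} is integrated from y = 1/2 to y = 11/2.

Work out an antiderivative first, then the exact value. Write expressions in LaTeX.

Antiderivative: F(y) = - y^{2} \cos{\left(y \right)} + 2 y \sin{\left(y \right)} + 3 y \cos{\left(y \right)} - 3 \sin{\left(y \right)} + 2 \cos{\left(y \right)}; value = - \frac{47 \cos{\left(\frac{11}{2} \right)}}{4} + 8 \sin{\left(\frac{11}{2} \right)} - \frac{13 \cos{\left(\frac{1}{2} \right)}}{4} + 2 \sin{\left(\frac{1}{2} \right)}

The integrand splits into summands that can be handled one at a time.
F(y) = - y^{2} \cos{\left(y \right)} + 2 y \sin{\left(y \right)} + 3 y \cos{\left(y \right)} - 3 \sin{\left(y \right)} + 2 \cos{\left(y \right)} is an antiderivative of f.
Check: d/dy[- y^{2} \cos{\left(y \right)} + 2 y \sin{\left(y \right)} + 3 y \cos{\left(y \right)} - 3 \sin{\left(y \right)} + 2 \cos{\left(y \right)}] = y^{2} \sin{\left(y \right)} - 3 y \sin{\left(y \right)} = f(y).
F(11/2) = - \frac{47 \cos{\left(\frac{11}{2} \right)}}{4} + 8 \sin{\left(\frac{11}{2} \right)}; F(1/2) = - 2 \sin{\left(\frac{1}{2} \right)} + \frac{13 \cos{\left(\frac{1}{2} \right)}}{4}.
Integral = F(11/2) - F(1/2) = - \frac{47 \cos{\left(\frac{11}{2} \right)}}{4} + 8 \sin{\left(\frac{11}{2} \right)} - \frac{13 \cos{\left(\frac{1}{2} \right)}}{4} + 2 \sin{\left(\frac{1}{2} \right)}.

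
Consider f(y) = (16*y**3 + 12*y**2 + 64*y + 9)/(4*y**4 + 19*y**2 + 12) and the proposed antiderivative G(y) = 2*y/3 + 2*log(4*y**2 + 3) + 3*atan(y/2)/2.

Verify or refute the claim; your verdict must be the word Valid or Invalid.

Invalid: d/dy[G] - f = 2/3, which is not 0.

d/dy[G] = (8*y**4 + 48*y**3 + 74*y**2 + 192*y + 51)/(12*y**4 + 57*y**2 + 36)
d/dy[G] - f(y) = 2/3 != 0.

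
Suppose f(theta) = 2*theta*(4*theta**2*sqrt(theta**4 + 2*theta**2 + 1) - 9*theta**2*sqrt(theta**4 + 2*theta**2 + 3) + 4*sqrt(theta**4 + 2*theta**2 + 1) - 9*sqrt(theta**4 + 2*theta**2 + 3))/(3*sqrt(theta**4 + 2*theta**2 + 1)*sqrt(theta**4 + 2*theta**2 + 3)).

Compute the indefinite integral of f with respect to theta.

Whatever form F(theta) takes, F'(theta) = f(theta) is non-negotiable.
Check: d/dtheta[-(9*sqrt(theta**4 + 2*theta**2 + 1) - 4*sqrt(theta**4 + 2*theta**2 + 3))/3] = (8*theta**3*sqrt(theta**4 + 2*theta**2 + 1) - 18*theta**3*sqrt(theta**4 + 2*theta**2 + 3) + 8*theta*sqrt(theta**4 + 2*theta**2 + 1) - 18*theta*sqrt(theta**4 + 2*theta**2 + 3))/(3*sqrt(theta**4 + 2*theta**2 + 1)*sqrt(theta**4 + 2*theta**2 + 3)), which equals f(theta).

F(theta) = -(9*sqrt(theta**4 + 2*theta**2 + 1) - 4*sqrt(theta**4 + 2*theta**2 + 3))/3 + C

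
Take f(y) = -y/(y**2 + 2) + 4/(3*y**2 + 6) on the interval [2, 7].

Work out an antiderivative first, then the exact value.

Integrate term by term and add the pieces.
F(y) = -log(y**2 + 2)/2 + 2*sqrt(2)*atan(sqrt(2)*y/2)/3 is an antiderivative of f.
Check: d/dy[-log(y**2 + 2)/2 + 2*sqrt(2)*atan(sqrt(2)*y/2)/3] = (4 - 3*y)/(3*y**2 + 6), which equals f(y).
F(7) = -log(51)/2 + 2*sqrt(2)*atan(7*sqrt(2)/2)/3; F(2) = -log(6)/2 + 2*sqrt(2)*atan(sqrt(2))/3.
Integral = F(7) - F(2) = -log(51)/2 - 2*sqrt(2)*atan(sqrt(2))/3 + log(6)/2 + 2*sqrt(2)*atan(7*sqrt(2)/2)/3.

Antiderivative: F(y) = -log(y**2 + 2)/2 + 2*sqrt(2)*atan(sqrt(2)*y/2)/3; value = -log(51)/2 - 2*sqrt(2)*atan(sqrt(2))/3 + log(6)/2 + 2*sqrt(2)*atan(7*sqrt(2)/2)/3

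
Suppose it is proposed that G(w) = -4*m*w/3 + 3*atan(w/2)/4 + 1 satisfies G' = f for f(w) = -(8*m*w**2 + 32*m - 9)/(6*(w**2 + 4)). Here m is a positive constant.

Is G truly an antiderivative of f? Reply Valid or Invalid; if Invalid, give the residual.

Valid. The derivative of G reproduces f.

d/dw[G] = (-8*m*w**2 - 32*m + 9)/(6*w**2 + 24)
This equals f(w) exactly, so the claim holds.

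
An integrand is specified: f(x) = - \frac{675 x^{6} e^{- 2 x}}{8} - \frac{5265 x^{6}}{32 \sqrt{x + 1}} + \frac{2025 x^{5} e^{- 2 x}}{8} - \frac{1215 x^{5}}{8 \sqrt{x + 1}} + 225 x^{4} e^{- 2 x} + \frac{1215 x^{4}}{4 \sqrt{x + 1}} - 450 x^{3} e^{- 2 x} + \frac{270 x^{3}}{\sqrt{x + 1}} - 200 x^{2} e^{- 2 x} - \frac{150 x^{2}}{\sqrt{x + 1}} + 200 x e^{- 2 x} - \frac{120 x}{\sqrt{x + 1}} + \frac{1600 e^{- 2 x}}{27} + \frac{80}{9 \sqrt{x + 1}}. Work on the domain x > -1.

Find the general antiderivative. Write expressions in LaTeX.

f has the shape u'v + uv' for u = - 5 \left(\frac{4}{3} - \frac{3 x^{2}}{2}\right)^{3} and v = - \frac{3 \sqrt{4 x + 4}}{4} + \frac{5 e^{- 2 x}}{2} — it is the derivative of the product u*v.
Check: d/dx[\frac{\left(- 10935 x^{6} \sqrt{x + 1} e^{2 x} + 18225 x^{6} + 29160 x^{4} \sqrt{x + 1} e^{2 x} - 48600 x^{4} - 25920 x^{2} \sqrt{x + 1} e^{2 x} + 43200 x^{2} + 7680 \sqrt{x + 1} e^{2 x} - 12800\right) e^{- 2 x}}{432}] = \frac{\left(- 72900 x^{6} \sqrt{x + 1} - 142155 x^{6} e^{2 x} + 218700 x^{5} \sqrt{x + 1} - 131220 x^{5} e^{2 x} + 194400 x^{4} \sqrt{x + 1} + 262440 x^{4} e^{2 x} - 388800 x^{3} \sqrt{x + 1} + 233280 x^{3} e^{2 x} - 172800 x^{2} \sqrt{x + 1} - 129600 x^{2} e^{2 x} + 172800 x \sqrt{x + 1} - 103680 x e^{2 x} + 51200 \sqrt{x + 1} + 7680 e^{2 x}\right) e^{- 2 x}}{864 \sqrt{x + 1}}, which equals f(x).

F(x) = \frac{\left(- 10935 x^{6} \sqrt{x + 1} e^{2 x} + 18225 x^{6} + 29160 x^{4} \sqrt{x + 1} e^{2 x} - 48600 x^{4} - 25920 x^{2} \sqrt{x + 1} e^{2 x} + 43200 x^{2} + 7680 \sqrt{x + 1} e^{2 x} - 12800\right) e^{- 2 x}}{432} + C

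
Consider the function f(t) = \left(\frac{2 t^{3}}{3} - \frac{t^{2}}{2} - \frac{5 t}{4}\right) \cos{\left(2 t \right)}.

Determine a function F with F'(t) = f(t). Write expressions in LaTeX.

An antiderivative is F(t) = \frac{t^{3} \sin{\left(2 t \right)}}{3} - \frac{t^{2} \sin{\left(2 t \right)}}{4} + \frac{t^{2} \cos{\left(2 t \right)}}{2} - \frac{9 t \sin{\left(2 t \right)}}{8} - \frac{t \cos{\left(2 t \right)}}{4} + \frac{\sin{\left(2 t \right)}}{8} - \frac{9 \cos{\left(2 t \right)}}{16}.

An antiderivative F(t) passes only if d/dt[F] lands on f(t) exactly.
Check: d/dt[\frac{t^{3} \sin{\left(2 t \right)}}{3} - \frac{t^{2} \sin{\left(2 t \right)}}{4} + \frac{t^{2} \cos{\left(2 t \right)}}{2} - \frac{9 t \sin{\left(2 t \right)}}{8} - \frac{t \cos{\left(2 t \right)}}{4} + \frac{\sin{\left(2 t \right)}}{8} - \frac{9 \cos{\left(2 t \right)}}{16}] = \frac{2 t^{3} \cos{\left(2 t \right)}}{3} - \frac{t^{2} \cos{\left(2 t \right)}}{2} - \frac{5 t \cos{\left(2 t \right)}}{4}, which equals f(t).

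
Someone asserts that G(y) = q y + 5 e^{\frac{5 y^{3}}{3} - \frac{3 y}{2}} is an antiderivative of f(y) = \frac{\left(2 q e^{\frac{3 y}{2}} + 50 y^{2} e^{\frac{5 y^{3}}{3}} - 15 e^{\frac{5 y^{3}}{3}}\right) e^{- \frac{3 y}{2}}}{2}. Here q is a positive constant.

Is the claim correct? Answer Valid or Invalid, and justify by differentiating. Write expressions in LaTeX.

d/dy[G] = q + 25 y^{2} e^{- \frac{3 y}{2}} e^{\frac{5 y^{3}}{3}} - \frac{15 e^{- \frac{3 y}{2}} e^{\frac{5 y^{3}}{3}}}{2}
This equals f(y) exactly, so the claim holds.

Valid - the claim checks out under differentiation.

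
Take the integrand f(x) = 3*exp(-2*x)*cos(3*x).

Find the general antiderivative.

F(x) = (9*sin(3*x) - 6*cos(3*x))*exp(-2*x)/13 + C

Whatever form F(x) takes, F'(x) = f(x) is non-negotiable.
Check: d/dx[(9*sin(3*x) - 6*cos(3*x))*exp(-2*x)/13] = 3*exp(-2*x)*cos(3*x) = f(x).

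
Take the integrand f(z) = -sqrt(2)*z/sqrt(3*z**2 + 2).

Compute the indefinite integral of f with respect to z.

F(z) = -sqrt(2)*sqrt(3*z**2 + 2)/3 + C

f matches the chain-rule pattern g'(h)*h' with inner function h(z) = 3*z**2/2 + 1; substituting u = h(z) collapses the integral.
Check: d/dz[-sqrt(2)*sqrt(3*z**2 + 2)/3] = -sqrt(2)*z/sqrt(3*z**2 + 2) = f(z).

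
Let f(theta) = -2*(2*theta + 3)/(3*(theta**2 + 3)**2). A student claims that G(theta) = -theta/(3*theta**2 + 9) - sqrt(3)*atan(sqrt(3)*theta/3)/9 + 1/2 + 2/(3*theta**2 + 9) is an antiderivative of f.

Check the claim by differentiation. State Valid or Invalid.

d/dtheta[G] = (-4*theta - 6)/(3*theta**4 + 18*theta**2 + 27)
This equals f(theta) exactly, so the claim holds.

Valid: G'(theta) = f(theta).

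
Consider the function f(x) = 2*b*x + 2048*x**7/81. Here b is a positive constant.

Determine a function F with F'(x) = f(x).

An antiderivative is F(x) = b*x**2 + 256*x**8/81.

Integrate term by term and add the pieces.
Check: d/dx[b*x**2 + 256*x**8/81] = 2*b*x + 2048*x**7/81 = f(x).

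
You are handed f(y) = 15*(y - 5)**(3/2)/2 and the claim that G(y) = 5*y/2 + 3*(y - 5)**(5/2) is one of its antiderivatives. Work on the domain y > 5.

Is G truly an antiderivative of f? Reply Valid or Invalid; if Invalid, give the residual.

Invalid: d/dy[G] - f = 5/2, which is not 0.

d/dy[G] = 15*y*sqrt(y - 5)/2 - 75*sqrt(y - 5)/2 + 5/2
d/dy[G] - f(y) = 5/2 != 0.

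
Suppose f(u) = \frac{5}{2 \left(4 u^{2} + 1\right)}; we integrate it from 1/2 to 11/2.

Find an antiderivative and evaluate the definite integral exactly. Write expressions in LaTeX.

Whatever form F(u) takes, F'(u) = f(u) is non-negotiable.
F(u) = \frac{5 \operatorname{atan}{\left(2 u \right)}}{4} is an antiderivative of f.
Check: d/du[\frac{5 \operatorname{atan}{\left(2 u \right)}}{4}] = \frac{5}{8 u^{2} + 2}, which equals f(u).
F(11/2) = \frac{5 \operatorname{atan}{\left(11 \right)}}{4}; F(1/2) = \frac{5 \pi}{16}.
Integral = F(11/2) - F(1/2) = - \frac{5 \pi}{16} + \frac{5 \operatorname{atan}{\left(11 \right)}}{4}.

Antiderivative: F(u) = \frac{5 \operatorname{atan}{\left(2 u \right)}}{4}; value = - \frac{5 \pi}{16} + \frac{5 \operatorname{atan}{\left(11 \right)}}{4}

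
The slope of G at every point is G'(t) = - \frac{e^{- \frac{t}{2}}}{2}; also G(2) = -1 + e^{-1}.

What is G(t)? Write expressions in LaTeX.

G(t) = -1 + e^{- \frac{t}{2}}

A candidate passes only if d/dt[G] lands on the given G'(t) exactly.
A general antiderivative is e^{- \frac{t}{2}} + C.
The condition gives C = -1 + e^{-1} - (e^{-1}) = -1.
So G(t) = -1 + e^{- \frac{t}{2}}.
Check: d/dt[-1 + e^{- \frac{t}{2}}] = - \frac{e^{- \frac{t}{2}}}{2} = G'(t).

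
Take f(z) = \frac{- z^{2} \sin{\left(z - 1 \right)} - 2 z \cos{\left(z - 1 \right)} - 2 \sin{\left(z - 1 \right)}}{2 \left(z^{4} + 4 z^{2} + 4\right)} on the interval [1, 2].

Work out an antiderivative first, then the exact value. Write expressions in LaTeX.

Antiderivative: F(z) = \frac{\cos{\left(z - 1 \right)}}{2 \left(z^{2} + 2\right)}; value = - \frac{1}{6} + \frac{\cos{\left(1 \right)}}{12}

f has the shape u'v + uv' for u = \frac{1}{2 \left(z^{2} + 2\right)} and v = \cos{\left(z - 1 \right)} — it is the derivative of the product u*v.
F(z) = \frac{\cos{\left(z - 1 \right)}}{2 \left(z^{2} + 2\right)} is an antiderivative of f.
Check: d/dz[\frac{\cos{\left(z - 1 \right)}}{2 \left(z^{2} + 2\right)}] = \frac{- z^{2} \sin{\left(z - 1 \right)} - 2 z \cos{\left(z - 1 \right)} - 2 \sin{\left(z - 1 \right)}}{2 z^{4} + 8 z^{2} + 8}, which equals f(z).
F(2) = \frac{\cos{\left(1 \right)}}{12}; F(1) = \frac{1}{6}.
Integral = F(2) - F(1) = - \frac{1}{6} + \frac{\cos{\left(1 \right)}}{12}.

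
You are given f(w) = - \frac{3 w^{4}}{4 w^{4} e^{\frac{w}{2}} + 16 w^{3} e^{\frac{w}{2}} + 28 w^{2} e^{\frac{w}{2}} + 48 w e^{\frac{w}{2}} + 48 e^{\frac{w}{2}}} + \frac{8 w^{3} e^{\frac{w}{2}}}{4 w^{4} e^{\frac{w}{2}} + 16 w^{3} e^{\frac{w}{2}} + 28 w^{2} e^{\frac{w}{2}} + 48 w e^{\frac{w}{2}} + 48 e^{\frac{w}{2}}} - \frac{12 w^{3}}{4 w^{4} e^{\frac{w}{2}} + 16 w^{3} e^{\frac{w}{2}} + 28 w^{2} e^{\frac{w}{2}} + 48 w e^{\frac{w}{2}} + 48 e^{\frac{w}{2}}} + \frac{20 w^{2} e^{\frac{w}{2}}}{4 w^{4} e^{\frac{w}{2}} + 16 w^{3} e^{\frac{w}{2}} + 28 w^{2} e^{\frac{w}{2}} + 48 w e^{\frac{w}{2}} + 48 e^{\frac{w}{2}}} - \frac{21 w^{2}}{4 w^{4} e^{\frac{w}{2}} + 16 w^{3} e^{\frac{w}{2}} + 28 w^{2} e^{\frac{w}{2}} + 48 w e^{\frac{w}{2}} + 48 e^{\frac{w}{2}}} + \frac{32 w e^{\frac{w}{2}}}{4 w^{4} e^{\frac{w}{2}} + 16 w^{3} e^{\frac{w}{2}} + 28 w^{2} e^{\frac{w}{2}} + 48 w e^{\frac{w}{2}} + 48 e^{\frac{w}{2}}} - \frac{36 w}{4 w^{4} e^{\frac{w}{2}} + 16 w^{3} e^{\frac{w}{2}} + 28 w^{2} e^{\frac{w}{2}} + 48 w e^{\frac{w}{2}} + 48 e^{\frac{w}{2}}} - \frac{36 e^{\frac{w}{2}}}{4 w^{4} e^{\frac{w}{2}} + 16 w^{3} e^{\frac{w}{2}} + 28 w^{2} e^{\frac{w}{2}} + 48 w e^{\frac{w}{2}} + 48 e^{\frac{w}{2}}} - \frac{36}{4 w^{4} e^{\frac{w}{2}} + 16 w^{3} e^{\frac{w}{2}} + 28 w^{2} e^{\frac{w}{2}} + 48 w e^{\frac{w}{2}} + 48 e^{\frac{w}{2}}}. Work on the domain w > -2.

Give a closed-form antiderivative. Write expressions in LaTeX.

An antiderivative is F(w) = \frac{\left(3 w + 2 \left(w + 2\right) e^{\frac{w}{2}} \log{\left(\frac{w^{2}}{2} + \frac{3}{2} \right)} + 6 e^{\frac{w}{2}} + 6\right) e^{- \frac{w}{2}}}{2 \left(w + 2\right)}.

The integrand splits into summands that can be handled one at a time.
Check: d/dw[\frac{\left(3 w + 2 \left(w + 2\right) e^{\frac{w}{2}} \log{\left(\frac{w^{2}}{2} + \frac{3}{2} \right)} + 6 e^{\frac{w}{2}} + 6\right) e^{- \frac{w}{2}}}{2 \left(w + 2\right)}] = \frac{- 3 w^{4} + 8 w^{3} e^{\frac{w}{2}} - 12 w^{3} + 20 w^{2} e^{\frac{w}{2}} - 21 w^{2} + 32 w e^{\frac{w}{2}} - 36 w - 36 e^{\frac{w}{2}} - 36}{4 w^{4} e^{\frac{w}{2}} + 16 w^{3} e^{\frac{w}{2}} + 28 w^{2} e^{\frac{w}{2}} + 48 w e^{\frac{w}{2}} + 48 e^{\frac{w}{2}}}, which equals f(w).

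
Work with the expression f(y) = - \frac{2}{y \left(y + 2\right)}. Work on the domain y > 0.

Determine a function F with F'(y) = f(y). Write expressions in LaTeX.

Factor the denominator (y \left(y + 2\right)) and decompose: f = \frac{1}{y + 2} - \frac{1}{y}; each piece integrates to a log, atan, or power term.
Check: d/dy[- \log{\left(y \right)} + \log{\left(y + 2 \right)}] = - \frac{2}{y^{2} + 2 y}, which equals f(y).

An antiderivative is F(y) = - \log{\left(y \right)} + \log{\left(y + 2 \right)}.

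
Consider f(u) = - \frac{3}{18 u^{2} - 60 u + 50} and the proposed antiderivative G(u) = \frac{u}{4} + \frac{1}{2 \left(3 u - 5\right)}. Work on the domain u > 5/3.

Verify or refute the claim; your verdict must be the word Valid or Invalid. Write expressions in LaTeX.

d/du[G] = \frac{9 u^{2} - 30 u + 19}{36 u^{2} - 120 u + 100}
d/du[G] - f(u) = \frac{1}{4} != 0.

Invalid: d/du[G] - f = \frac{1}{4}, which is not 0.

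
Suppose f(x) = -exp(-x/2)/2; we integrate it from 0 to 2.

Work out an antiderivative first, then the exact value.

Antiderivative: F(x) = exp(-x/2); value = -1 + exp(-1)

An antiderivative F(x) passes only if d/dx[F] lands on f(x) exactly.
F(x) = exp(-x/2) is an antiderivative of f.
Check: d/dx[exp(-x/2)] = -exp(-x/2)/2 = f(x).
F(2) = exp(-1); F(0) = 1.
Integral = F(2) - F(0) = -1 + exp(-1).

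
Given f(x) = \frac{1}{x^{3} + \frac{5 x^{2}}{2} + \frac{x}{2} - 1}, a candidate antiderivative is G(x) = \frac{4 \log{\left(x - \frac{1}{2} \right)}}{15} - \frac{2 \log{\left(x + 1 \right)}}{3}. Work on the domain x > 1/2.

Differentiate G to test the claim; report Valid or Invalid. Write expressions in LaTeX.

d/dx[G] = \frac{6 - 4 x}{10 x^{2} + 5 x - 5}
d/dx[G] - f(x) = - \frac{2}{5 x + 10} != 0.

Invalid: d/dx[G] - f = - \frac{2}{5 x + 10}, which is not 0.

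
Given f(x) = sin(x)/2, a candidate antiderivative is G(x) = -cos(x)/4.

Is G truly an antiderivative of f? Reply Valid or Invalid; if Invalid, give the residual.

d/dx[G] = sin(x)/4
d/dx[G] - f(x) = -sin(x)/4 != 0.

Invalid: d/dx[G] - f = -sin(x)/4, which is not 0.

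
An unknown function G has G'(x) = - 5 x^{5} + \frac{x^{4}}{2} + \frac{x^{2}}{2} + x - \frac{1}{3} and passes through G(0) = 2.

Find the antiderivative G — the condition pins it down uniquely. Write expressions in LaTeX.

G(x) = - \frac{5 x^{6}}{6} + \frac{x^{5}}{10} + \frac{x^{3}}{6} + \frac{x^{2}}{2} - \frac{x}{3} + 2

The integrand splits into summands that can be handled one at a time.
A general antiderivative is - \frac{5 x^{6}}{6} + \frac{x^{5}}{10} + \frac{x^{3}}{6} + \frac{x^{2}}{2} - \frac{x}{3} + C.
The condition gives C = 2 - (0) = 2.
So G(x) = - \frac{5 x^{6}}{6} + \frac{x^{5}}{10} + \frac{x^{3}}{6} + \frac{x^{2}}{2} - \frac{x}{3} + 2.
Check: d/dx[- \frac{5 x^{6}}{6} + \frac{x^{5}}{10} + \frac{x^{3}}{6} + \frac{x^{2}}{2} - \frac{x}{3} + 2] = - 5 x^{5} + \frac{x^{4}}{2} + \frac{x^{2}}{2} + x - \frac{1}{3} = G'(x).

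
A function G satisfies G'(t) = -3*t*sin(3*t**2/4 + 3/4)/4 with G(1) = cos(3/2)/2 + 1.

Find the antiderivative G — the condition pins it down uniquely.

G'(t) matches the chain-rule pattern g'(h)*h' with inner function h(t) = 3*t**2/4 + 3/4; substituting u = h(t) collapses the integral.
A general antiderivative is cos(3*t**2/4 + 3/4)/2 + C.
The condition gives C = cos(3/2)/2 + 1 - (cos(3/2)/2) = 1.
So G(t) = cos(3*t**2/4 + 3/4)/2 + 1.
Check: d/dt[cos(3*t**2/4 + 3/4)/2 + 1] = -3*t*sin(3*t**2/4 + 3/4)/4 = G'(t).

G(t) = cos(3*t**2/4 + 3/4)/2 + 1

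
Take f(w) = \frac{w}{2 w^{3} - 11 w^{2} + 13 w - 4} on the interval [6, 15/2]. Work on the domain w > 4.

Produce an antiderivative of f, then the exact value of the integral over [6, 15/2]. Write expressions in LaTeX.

Antiderivative: F(w) = - \frac{- 4 \log{\left(w - 4 \right)} + 7 \log{\left(w - 1 \right)} - 3 \log{\left(w - \frac{1}{2} \right)}}{21}; value = - \frac{\log{\left(\frac{13}{2} \right)}}{3} - \frac{\log{\left(\frac{11}{2} \right)}}{7} - \frac{4 \log{\left(2 \right)}}{21} + \frac{4 \log{\left(\frac{7}{2} \right)}}{21} + \frac{\log{\left(7 \right)}}{7} + \frac{\log{\left(5 \right)}}{3}

Factor the denominator (\left(w - 4\right) \left(w - 1\right) \left(2 w - 1\right)) and decompose: f = \frac{2}{7 \left(2 w - 1\right)} - \frac{1}{3 \left(w - 1\right)} + \frac{4}{21 \left(w - 4\right)}; each piece integrates to a log, atan, or power term.
F(w) = - \frac{- 4 \log{\left(w - 4 \right)} + 7 \log{\left(w - 1 \right)} - 3 \log{\left(w - \frac{1}{2} \right)}}{21} is an antiderivative of f.
Check: d/dw[- \frac{- 4 \log{\left(w - 4 \right)} + 7 \log{\left(w - 1 \right)} - 3 \log{\left(w - \frac{1}{2} \right)}}{21}] = \frac{w}{2 w^{3} - 11 w^{2} + 13 w - 4} = f(w).
F(15/2) = - \frac{\log{\left(\frac{13}{2} \right)}}{3} + \frac{4 \log{\left(\frac{7}{2} \right)}}{21} + \frac{\log{\left(7 \right)}}{7}; F(6) = - \frac{\log{\left(5 \right)}}{3} + \frac{4 \log{\left(2 \right)}}{21} + \frac{\log{\left(\frac{11}{2} \right)}}{7}.
Integral = F(15/2) - F(6) = - \frac{\log{\left(\frac{13}{2} \right)}}{3} - \frac{\log{\left(\frac{11}{2} \right)}}{7} - \frac{4 \log{\left(2 \right)}}{21} + \frac{4 \log{\left(\frac{7}{2} \right)}}{21} + \frac{\log{\left(7 \right)}}{7} + \frac{\log{\left(5 \right)}}{3}.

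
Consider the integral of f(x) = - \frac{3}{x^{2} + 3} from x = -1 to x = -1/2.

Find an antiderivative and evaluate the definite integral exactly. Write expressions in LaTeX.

Antiderivative: F(x) = - \sqrt{3} \operatorname{atan}{\left(\frac{\sqrt{3} x}{3} \right)}; value = - \frac{\sqrt{3} \pi}{6} + \sqrt{3} \operatorname{atan}{\left(\frac{\sqrt{3}}{6} \right)}

Since d/dx undoes antidifferentiation here, F'(x) = f(x) is required of F(x).
F(x) = - \sqrt{3} \operatorname{atan}{\left(\frac{\sqrt{3} x}{3} \right)} is an antiderivative of f.
Check: d/dx[- \sqrt{3} \operatorname{atan}{\left(\frac{\sqrt{3} x}{3} \right)}] = - \frac{3}{x^{2} + 3} = f(x).
F(-1/2) = \sqrt{3} \operatorname{atan}{\left(\frac{\sqrt{3}}{6} \right)}; F(-1) = \frac{\sqrt{3} \pi}{6}.
Integral = F(-1/2) - F(-1) = - \frac{\sqrt{3} \pi}{6} + \sqrt{3} \operatorname{atan}{\left(\frac{\sqrt{3}}{6} \right)}.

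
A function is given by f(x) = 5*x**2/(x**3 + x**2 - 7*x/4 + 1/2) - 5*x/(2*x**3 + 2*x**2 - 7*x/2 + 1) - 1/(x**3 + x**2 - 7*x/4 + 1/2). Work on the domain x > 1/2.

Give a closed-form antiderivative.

Factor the denominator ((x + 2)*(2*x - 1)**2) and decompose: f = 58/(25*(2*x - 1)) - 8/(5*(2*x - 1)**2) + 96/(25*(x + 2)); each piece integrates to a log, atan, or power term.
Check: d/dx[(58*x*log(x - 1/2) + 192*x*log(x + 2) - 29*log(x - 1/2) - 96*log(x + 2) + 20)/(25*(2*x - 1))] = (20*x**2 - 10*x - 4)/(4*x**3 + 4*x**2 - 7*x + 2), which equals f(x).

An antiderivative is F(x) = (58*x*log(x - 1/2) + 192*x*log(x + 2) - 29*log(x - 1/2) - 96*log(x + 2) + 20)/(25*(2*x - 1)).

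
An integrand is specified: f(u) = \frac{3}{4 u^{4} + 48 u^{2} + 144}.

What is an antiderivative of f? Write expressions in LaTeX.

An antiderivative is F(u) = \frac{\sqrt{6} u^{2} \operatorname{atan}{\left(\frac{\sqrt{6} u}{6} \right)} + 6 u + 6 \sqrt{6} \operatorname{atan}{\left(\frac{\sqrt{6} u}{6} \right)}}{96 u^{2} + 576}.

Recover f(u) by differentiating a candidate F(u); any mismatch rules it out.
Check: d/du[\frac{\sqrt{6} u^{2} \operatorname{atan}{\left(\frac{\sqrt{6} u}{6} \right)} + 6 u + 6 \sqrt{6} \operatorname{atan}{\left(\frac{\sqrt{6} u}{6} \right)}}{96 u^{2} + 576}] = \frac{3}{4 u^{4} + 48 u^{2} + 144} = f(u).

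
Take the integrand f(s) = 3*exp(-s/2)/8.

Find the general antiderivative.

F(s) = -3*exp(-s/2)/4 + C

Since d/ds undoes antidifferentiation here, F'(s) = f(s) is required of F(s).
Check: d/ds[-3*exp(-s/2)/4] = 3*exp(-s/2)/8 = f(s).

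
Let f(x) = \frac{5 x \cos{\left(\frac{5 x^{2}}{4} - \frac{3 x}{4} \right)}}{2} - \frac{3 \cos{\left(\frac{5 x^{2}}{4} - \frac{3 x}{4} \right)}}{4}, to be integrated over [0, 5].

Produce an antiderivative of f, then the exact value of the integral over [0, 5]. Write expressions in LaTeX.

f matches the chain-rule pattern g'(h)*h' with inner function h(x) = \frac{5 x^{2}}{4} - \frac{3 x}{4}; substituting u = h(x) collapses the integral.
F(x) = \sin{\left(\frac{5 x^{2}}{4} - \frac{3 x}{4} \right)} is an antiderivative of f.
Check: d/dx[\sin{\left(\frac{5 x^{2}}{4} - \frac{3 x}{4} \right)}] = \frac{5 x \cos{\left(\frac{5 x^{2}}{4} - \frac{3 x}{4} \right)}}{2} - \frac{3 \cos{\left(\frac{5 x^{2}}{4} - \frac{3 x}{4} \right)}}{4} = f(x).
F(5) = \sin{\left(\frac{55}{2} \right)}; F(0) = 0.
Integral = F(5) - F(0) = \sin{\left(\frac{55}{2} \right)}.

Antiderivative: F(x) = \sin{\left(\frac{5 x^{2}}{4} - \frac{3 x}{4} \right)}; value = \sin{\left(\frac{55}{2} \right)}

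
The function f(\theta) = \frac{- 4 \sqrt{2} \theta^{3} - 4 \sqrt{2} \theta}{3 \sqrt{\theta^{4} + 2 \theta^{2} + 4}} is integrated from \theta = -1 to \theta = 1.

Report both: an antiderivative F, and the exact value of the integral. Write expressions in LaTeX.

Antiderivative: F(\theta) = - \frac{4 \sqrt{\frac{\theta^{4}}{2} + \theta^{2} + 2}}{3}; value = 0

The substitution u = \frac{\theta^{4}}{2} + \theta^{2} + 2 works: f is exactly (dF/du)*(du/d\theta) for that inner function.
F(\theta) = - \frac{4 \sqrt{\frac{\theta^{4}}{2} + \theta^{2} + 2}}{3} is an antiderivative of f.
Check: d/d\theta[- \frac{4 \sqrt{\frac{\theta^{4}}{2} + \theta^{2} + 2}}{3}] = \frac{- 4 \sqrt{2} \theta^{3} - 4 \sqrt{2} \theta}{3 \sqrt{\theta^{4} + 2 \theta^{2} + 4}} = f(\theta).
F(1) = - \frac{2 \sqrt{14}}{3}; F(-1) = - \frac{2 \sqrt{14}}{3}.
Integral = F(1) - F(-1) = 0.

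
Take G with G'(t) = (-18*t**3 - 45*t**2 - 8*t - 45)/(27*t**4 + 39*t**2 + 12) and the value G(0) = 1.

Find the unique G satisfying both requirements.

Since d/dt undoes antidifferentiation here, G(t) must give back the stated G'(t).
A general antiderivative is -log(t**2 + 1)/3 - 5*atan(3*t/2)/2 + C.
The condition gives C = 1 - (0) = 1.
So G(t) = -(2*log(t**2 + 1) + 15*atan(3*t/2) - 6)/6.
Check: d/dt[-(2*log(t**2 + 1) + 15*atan(3*t/2) - 6)/6] = (-18*t**3 - 45*t**2 - 8*t - 45)/(27*t**4 + 39*t**2 + 12) = G'(t).

G(t) = -(2*log(t**2 + 1) + 15*atan(3*t/2) - 6)/6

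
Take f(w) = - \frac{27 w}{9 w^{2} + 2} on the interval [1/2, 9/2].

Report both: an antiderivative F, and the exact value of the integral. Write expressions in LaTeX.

Antiderivative: F(w) = - \frac{3 \log{\left(3 w^{2} + \frac{2}{3} \right)}}{2}; value = - \frac{3 \log{\left(\frac{737}{12} \right)}}{2} + \frac{3 \log{\left(\frac{17}{12} \right)}}{2}

f matches the chain-rule pattern g'(h)*h' with inner function h(w) = 3 w^{2} + \frac{2}{3}; substituting u = h(w) collapses the integral.
F(w) = - \frac{3 \log{\left(3 w^{2} + \frac{2}{3} \right)}}{2} is an antiderivative of f.
Check: d/dw[- \frac{3 \log{\left(3 w^{2} + \frac{2}{3} \right)}}{2}] = - \frac{27 w}{9 w^{2} + 2} = f(w).
F(9/2) = - \frac{3 \log{\left(\frac{737}{12} \right)}}{2}; F(1/2) = - \frac{3 \log{\left(\frac{17}{12} \right)}}{2}.
Integral = F(9/2) - F(1/2) = - \frac{3 \log{\left(\frac{737}{12} \right)}}{2} + \frac{3 \log{\left(\frac{17}{12} \right)}}{2}.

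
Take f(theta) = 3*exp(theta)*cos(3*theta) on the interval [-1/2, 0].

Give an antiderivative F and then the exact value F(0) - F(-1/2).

A first test for any F(theta): its theta-derivative must equal f(theta) identically.
F(theta) = 9*exp(theta)*sin(3*theta)/10 + 3*exp(theta)*cos(3*theta)/10 is an antiderivative of f.
Check: d/dtheta[9*exp(theta)*sin(3*theta)/10 + 3*exp(theta)*cos(3*theta)/10] = 3*exp(theta)*cos(3*theta) = f(theta).
F(0) = 3/10; F(-1/2) = -9*exp(-1/2)*sin(3/2)/10 + 3*exp(-1/2)*cos(3/2)/10.
Integral = F(0) - F(-1/2) = -3*exp(-1/2)*cos(3/2)/10 + 3/10 + 9*exp(-1/2)*sin(3/2)/10.

Antiderivative: F(theta) = 9*exp(theta)*sin(3*theta)/10 + 3*exp(theta)*cos(3*theta)/10; value = -3*exp(-1/2)*cos(3/2)/10 + 3/10 + 9*exp(-1/2)*sin(3/2)/10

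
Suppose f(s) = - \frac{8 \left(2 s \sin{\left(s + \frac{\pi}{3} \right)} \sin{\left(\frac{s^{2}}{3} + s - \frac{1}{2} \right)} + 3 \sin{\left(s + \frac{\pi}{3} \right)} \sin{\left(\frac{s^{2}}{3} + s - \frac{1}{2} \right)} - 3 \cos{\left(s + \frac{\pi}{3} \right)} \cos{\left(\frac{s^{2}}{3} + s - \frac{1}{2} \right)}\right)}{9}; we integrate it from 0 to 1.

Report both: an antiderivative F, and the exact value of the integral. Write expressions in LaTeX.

Recognize the product-rule pattern: f = u'v + uv' with u = \frac{8 \cos{\left(\frac{s^{2}}{3} + s - \frac{1}{2} \right)}}{3}, v = \sin{\left(s + \frac{\pi}{3} \right)}, so integration by parts undoes it.
F(s) = \frac{8 \sin{\left(s + \frac{\pi}{3} \right)} \cos{\left(\frac{s^{2}}{3} + s - \frac{1}{2} \right)}}{3} is an antiderivative of f.
Check: d/ds[\frac{8 \sin{\left(s + \frac{\pi}{3} \right)} \cos{\left(\frac{s^{2}}{3} + s - \frac{1}{2} \right)}}{3}] = - \frac{16 s \sin{\left(s + \frac{\pi}{3} \right)} \sin{\left(\frac{s^{2}}{3} + s - \frac{1}{2} \right)}}{9} - \frac{8 \sin{\left(s + \frac{\pi}{3} \right)} \sin{\left(\frac{s^{2}}{3} + s - \frac{1}{2} \right)}}{3} + \frac{8 \cos{\left(s + \frac{\pi}{3} \right)} \cos{\left(\frac{s^{2}}{3} + s - \frac{1}{2} \right)}}{3}, which equals f(s).
F(1) = \frac{8 \sin{\left(1 + \frac{\pi}{3} \right)} \cos{\left(\frac{5}{6} \right)}}{3}; F(0) = \frac{4 \sqrt{3} \cos{\left(\frac{1}{2} \right)}}{3}.
Integral = F(1) - F(0) = - \frac{4 \sqrt{3} \cos{\left(\frac{1}{2} \right)}}{3} + \frac{8 \sin{\left(1 + \frac{\pi}{3} \right)} \cos{\left(\frac{5}{6} \right)}}{3}.

Antiderivative: F(s) = \frac{8 \sin{\left(s + \frac{\pi}{3} \right)} \cos{\left(\frac{s^{2}}{3} + s - \frac{1}{2} \right)}}{3}; value = - \frac{4 \sqrt{3} \cos{\left(\frac{1}{2} \right)}}{3} + \frac{8 \sin{\left(1 + \frac{\pi}{3} \right)} \cos{\left(\frac{5}{6} \right)}}{3}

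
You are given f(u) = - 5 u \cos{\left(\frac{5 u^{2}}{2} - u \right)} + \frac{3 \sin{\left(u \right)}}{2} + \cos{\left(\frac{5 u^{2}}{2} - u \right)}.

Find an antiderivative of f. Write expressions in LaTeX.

An antiderivative is F(u) = \frac{- 2 \sin{\left(\frac{5 u^{2}}{2} - u \right)} - 3 \cos{\left(u \right)}}{2}.

The integrand splits into summands that can be handled one at a time.
Check: d/du[\frac{- 2 \sin{\left(\frac{5 u^{2}}{2} - u \right)} - 3 \cos{\left(u \right)}}{2}] = - 5 u \cos{\left(\frac{5 u^{2}}{2} - u \right)} + \frac{3 \sin{\left(u \right)}}{2} + \cos{\left(\frac{5 u^{2}}{2} - u \right)} = f(u).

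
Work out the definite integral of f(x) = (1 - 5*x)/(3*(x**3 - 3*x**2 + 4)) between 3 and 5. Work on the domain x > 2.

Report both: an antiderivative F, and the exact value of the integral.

Factor the denominator (3*(x - 2)**2*(x + 1)) and decompose: f = 2/(9*(x + 1)) - 2/(9*(x - 2)) - 1/(x - 2)**2; each piece integrates to a log, atan, or power term.
F(x) = (-2*x*log(x - 2) + 2*x*log(x + 1) + 4*log(x - 2) - 4*log(x + 1) + 9)/(9*x - 18) is an antiderivative of f.
Check: d/dx[(-2*x*log(x - 2) + 2*x*log(x + 1) + 4*log(x - 2) - 4*log(x + 1) + 9)/(9*x - 18)] = (1 - 5*x)/(3*x**3 - 9*x**2 + 12), which equals f(x).
F(5) = -2*log(3)/9 + 1/3 + 2*log(6)/9; F(3) = 2*log(4)/9 + 1.
Integral = F(5) - F(3) = -2/3 - 2*log(4)/9 - 2*log(3)/9 + 2*log(6)/9.

Antiderivative: F(x) = (-2*x*log(x - 2) + 2*x*log(x + 1) + 4*log(x - 2) - 4*log(x + 1) + 9)/(9*x - 18); value = -2/3 - 2*log(4)/9 - 2*log(3)/9 + 2*log(6)/9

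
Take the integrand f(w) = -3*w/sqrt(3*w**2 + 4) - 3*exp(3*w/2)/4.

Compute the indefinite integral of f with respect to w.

F(w) = (-2*sqrt(3*w**2 + 4) - exp(3*w/2))/2 + C

The integrand splits into summands that can be handled one at a time.
Check: d/dw[(-2*sqrt(3*w**2 + 4) - exp(3*w/2))/2] = (-12*w - 3*sqrt(3*w**2 + 4)*exp(3*w/2))/(4*sqrt(3*w**2 + 4)), which equals f(w).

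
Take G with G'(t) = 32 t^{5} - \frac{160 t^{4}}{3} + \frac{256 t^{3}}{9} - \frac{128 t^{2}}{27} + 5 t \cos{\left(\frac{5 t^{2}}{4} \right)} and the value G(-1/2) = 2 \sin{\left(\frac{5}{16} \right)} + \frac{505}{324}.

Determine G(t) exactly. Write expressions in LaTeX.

G(t) = \frac{16 t^{6}}{3} - \frac{32 t^{5}}{3} + \frac{64 t^{4}}{9} - \frac{128 t^{3}}{81} + 2 \sin{\left(\frac{5 t^{2}}{4} \right)} + \frac{1}{2}

Integrate term by term and add the pieces.
A general antiderivative is \frac{2 \left(2 t^{2} - \frac{4 t}{3}\right)^{3}}{3} + 2 \sin{\left(\frac{5 t^{2}}{4} \right)} + C.
The condition gives C = 2 \sin{\left(\frac{5}{16} \right)} + \frac{505}{324} - (2 \sin{\left(\frac{5}{16} \right)} + \frac{343}{324}) = \frac{1}{2}.
So G(t) = \frac{16 t^{6}}{3} - \frac{32 t^{5}}{3} + \frac{64 t^{4}}{9} - \frac{128 t^{3}}{81} + 2 \sin{\left(\frac{5 t^{2}}{4} \right)} + \frac{1}{2}.
Check: d/dt[\frac{16 t^{6}}{3} - \frac{32 t^{5}}{3} + \frac{64 t^{4}}{9} - \frac{128 t^{3}}{81} + 2 \sin{\left(\frac{5 t^{2}}{4} \right)} + \frac{1}{2}] = 32 t^{5} - \frac{160 t^{4}}{3} + \frac{256 t^{3}}{9} - \frac{128 t^{2}}{27} + 5 t \cos{\left(\frac{5 t^{2}}{4} \right)} = G'(t).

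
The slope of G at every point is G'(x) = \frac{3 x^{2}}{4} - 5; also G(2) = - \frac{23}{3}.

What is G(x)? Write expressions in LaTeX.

Whatever form G(x) takes, its d/dx must return the stated G'(x).
A general antiderivative is \frac{x^{3}}{4} - 5 x + \frac{4}{3} + C.
The condition gives C = - \frac{23}{3} - (- \frac{20}{3}) = -1.
So G(x) = \frac{x^{3}}{4} - 5 x + \frac{1}{3}.
Check: d/dx[\frac{x^{3}}{4} - 5 x + \frac{1}{3}] = \frac{3 x^{2}}{4} - 5 = G'(x).

G(x) = \frac{x^{3}}{4} - 5 x + \frac{1}{3}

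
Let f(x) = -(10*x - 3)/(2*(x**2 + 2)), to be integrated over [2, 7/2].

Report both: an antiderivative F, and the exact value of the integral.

Antiderivative: F(x) = -5*log(x**2 + 2)/2 + 3*sqrt(2)*atan(sqrt(2)*x/2)/4; value = -5*log(57/4)/2 - 3*sqrt(2)*atan(sqrt(2))/4 + 3*sqrt(2)*atan(7*sqrt(2)/4)/4 + 5*log(6)/2

Recover f(x) by differentiating a candidate F(x); any mismatch rules it out.
F(x) = -5*log(x**2 + 2)/2 + 3*sqrt(2)*atan(sqrt(2)*x/2)/4 is an antiderivative of f.
Check: d/dx[-5*log(x**2 + 2)/2 + 3*sqrt(2)*atan(sqrt(2)*x/2)/4] = (3 - 10*x)/(2*x**2 + 4), which equals f(x).
F(7/2) = -5*log(57/4)/2 + 3*sqrt(2)*atan(7*sqrt(2)/4)/4; F(2) = -5*log(6)/2 + 3*sqrt(2)*atan(sqrt(2))/4.
Integral = F(7/2) - F(2) = -5*log(57/4)/2 - 3*sqrt(2)*atan(sqrt(2))/4 + 3*sqrt(2)*atan(7*sqrt(2)/4)/4 + 5*log(6)/2.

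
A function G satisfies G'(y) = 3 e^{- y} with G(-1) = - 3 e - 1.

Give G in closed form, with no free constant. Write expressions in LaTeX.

G(y) = \left(- e^{y} - 3\right) e^{- y}

Recover the given G'(y) by differentiating a candidate G(y); any mismatch rules it out.
A general antiderivative is - 3 e^{- y} + C.
The condition gives C = - 3 e - 1 - (- 3 e) = -1.
So G(y) = \left(- e^{y} - 3\right) e^{- y}.
Check: d/dy[\left(- e^{y} - 3\right) e^{- y}] = 3 e^{- y} = G'(y).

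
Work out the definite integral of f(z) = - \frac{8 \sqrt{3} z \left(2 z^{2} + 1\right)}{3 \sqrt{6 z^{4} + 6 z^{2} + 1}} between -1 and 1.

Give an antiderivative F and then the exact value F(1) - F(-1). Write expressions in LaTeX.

f matches the chain-rule pattern g'(h)*h' with inner function h(z) = 2 z^{4} + 2 z^{2} + \frac{1}{3}; substituting u = h(z) collapses the integral.
F(z) = - \frac{4 \sqrt{2 z^{4} + 2 z^{2} + \frac{1}{3}}}{3} is an antiderivative of f.
Check: d/dz[- \frac{4 \sqrt{2 z^{4} + 2 z^{2} + \frac{1}{3}}}{3}] = \frac{- 16 \sqrt{3} z^{3} - 8 \sqrt{3} z}{3 \sqrt{6 z^{4} + 6 z^{2} + 1}}, which equals f(z).
F(1) = - \frac{4 \sqrt{39}}{9}; F(-1) = - \frac{4 \sqrt{39}}{9}.
Integral = F(1) - F(-1) = 0.

Antiderivative: F(z) = - \frac{4 \sqrt{2 z^{4} + 2 z^{2} + \frac{1}{3}}}{3}; value = 0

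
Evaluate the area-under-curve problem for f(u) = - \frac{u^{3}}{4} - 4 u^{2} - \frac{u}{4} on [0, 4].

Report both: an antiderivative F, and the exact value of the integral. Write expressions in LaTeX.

Integrate term by term and add the pieces.
F(u) = - \frac{u^{4}}{16} - \frac{4 u^{3}}{3} - \frac{u^{2}}{8} is an antiderivative of f.
Check: d/du[- \frac{u^{4}}{16} - \frac{4 u^{3}}{3} - \frac{u^{2}}{8}] = - \frac{u^{3}}{4} - 4 u^{2} - \frac{u}{4} = f(u).
F(4) = - \frac{310}{3}; F(0) = 0.
Integral = F(4) - F(0) = - \frac{310}{3}.

Antiderivative: F(u) = - \frac{u^{4}}{16} - \frac{4 u^{3}}{3} - \frac{u^{2}}{8}; value = - \frac{310}{3}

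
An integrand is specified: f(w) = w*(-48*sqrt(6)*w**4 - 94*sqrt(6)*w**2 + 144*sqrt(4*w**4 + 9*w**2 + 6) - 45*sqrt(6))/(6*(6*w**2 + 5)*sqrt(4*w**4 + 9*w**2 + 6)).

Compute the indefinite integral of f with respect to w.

A first test for any F(w): its w-derivative must equal f(w) identically.
Check: d/dw[(-sqrt(6)*sqrt(4*w**4 + 9*w**2 + 6) + 12*log(2*w**2 + 5/3))/6] = (-48*sqrt(6)*w**5 - 94*sqrt(6)*w**3 + 144*w*sqrt(4*w**4 + 9*w**2 + 6) - 45*sqrt(6)*w)/(36*w**2*sqrt(4*w**4 + 9*w**2 + 6) + 30*sqrt(4*w**4 + 9*w**2 + 6)), which equals f(w).

F(w) = (-sqrt(6)*sqrt(4*w**4 + 9*w**2 + 6) + 12*log(2*w**2 + 5/3))/6 + C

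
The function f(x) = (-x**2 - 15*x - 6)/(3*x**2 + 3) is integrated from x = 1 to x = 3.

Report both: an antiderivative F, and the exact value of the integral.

Check any antiderivative F(x) by computing F'(x) and comparing it with f(x).
F(x) = -x/3 - 5*log(x**2 + 1)/2 - 5*atan(x)/3 is an antiderivative of f.
Check: d/dx[-x/3 - 5*log(x**2 + 1)/2 - 5*atan(x)/3] = (-x**2 - 15*x - 6)/(3*x**2 + 3) = f(x).
F(3) = -5*log(10)/2 - 5*atan(3)/3 - 1; F(1) = -5*log(2)/2 - 5*pi/12 - 1/3.
Integral = F(3) - F(1) = -5*log(10)/2 - 5*atan(3)/3 - 2/3 + 5*pi/12 + 5*log(2)/2.

Antiderivative: F(x) = -x/3 - 5*log(x**2 + 1)/2 - 5*atan(x)/3; value = -5*log(10)/2 - 5*atan(3)/3 - 2/3 + 5*pi/12 + 5*log(2)/2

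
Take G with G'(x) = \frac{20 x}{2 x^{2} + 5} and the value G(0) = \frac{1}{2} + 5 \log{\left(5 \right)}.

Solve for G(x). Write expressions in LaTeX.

G(x) = \frac{10 \log{\left(2 x^{2} + 5 \right)} + 1}{2}

The substitution u = 2 x^{2} + 5 works: G'(x) is exactly (dG/du)*(du/dx) for that inner function.
A general antiderivative is 5 \log{\left(2 x^{2} + 5 \right)} + C.
The condition gives C = \frac{1}{2} + 5 \log{\left(5 \right)} - (5 \log{\left(5 \right)}) = \frac{1}{2}.
So G(x) = \frac{10 \log{\left(2 x^{2} + 5 \right)} + 1}{2}.
Check: d/dx[\frac{10 \log{\left(2 x^{2} + 5 \right)} + 1}{2}] = \frac{20 x}{2 x^{2} + 5} = G'(x).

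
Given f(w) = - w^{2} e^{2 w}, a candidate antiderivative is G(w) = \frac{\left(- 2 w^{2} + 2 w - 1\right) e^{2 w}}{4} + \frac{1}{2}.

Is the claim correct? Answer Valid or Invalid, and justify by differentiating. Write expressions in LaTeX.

d/dw[G] = - w^{2} e^{2 w}
This equals f(w) exactly, so the claim holds.

Valid: G'(w) = f(w).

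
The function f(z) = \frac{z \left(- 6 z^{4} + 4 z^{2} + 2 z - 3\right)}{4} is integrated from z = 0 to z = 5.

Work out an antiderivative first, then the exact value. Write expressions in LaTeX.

Antiderivative: F(z) = - \frac{z^{6}}{4} + \frac{z^{4}}{4} + \frac{z^{3}}{6} - \frac{3 z^{2}}{8}; value = - \frac{89725}{24}

Recover f(z) by differentiating a candidate F(z); any mismatch rules it out.
F(z) = - \frac{z^{6}}{4} + \frac{z^{4}}{4} + \frac{z^{3}}{6} - \frac{3 z^{2}}{8} is an antiderivative of f.
Check: d/dz[- \frac{z^{6}}{4} + \frac{z^{4}}{4} + \frac{z^{3}}{6} - \frac{3 z^{2}}{8}] = - \frac{3 z^{5}}{2} + z^{3} + \frac{z^{2}}{2} - \frac{3 z}{4}, which equals f(z).
F(5) = - \frac{89725}{24}; F(0) = 0.
Integral = F(5) - F(0) = - \frac{89725}{24}.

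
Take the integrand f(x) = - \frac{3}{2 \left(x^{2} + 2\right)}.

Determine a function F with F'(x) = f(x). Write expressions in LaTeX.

An antiderivative is F(x) = - \frac{3 \sqrt{2} \operatorname{atan}{\left(\frac{\sqrt{2} x}{2} \right)}}{4}.

An antiderivative F(x) passes only if d/dx[F] lands on f(x) exactly.
Check: d/dx[- \frac{3 \sqrt{2} \operatorname{atan}{\left(\frac{\sqrt{2} x}{2} \right)}}{4}] = - \frac{3}{2 x^{2} + 4}, which equals f(x).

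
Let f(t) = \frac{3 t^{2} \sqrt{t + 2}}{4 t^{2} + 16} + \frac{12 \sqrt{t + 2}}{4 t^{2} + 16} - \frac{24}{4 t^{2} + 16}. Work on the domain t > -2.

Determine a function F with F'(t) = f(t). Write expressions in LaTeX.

Integrate term by term and add the pieces.
Check: d/dt[\frac{t \sqrt{t + 2} + 2 \sqrt{t + 2} - 6 \operatorname{atan}{\left(\frac{t}{2} \right)}}{2}] = \frac{3 t^{3} + 6 t^{2} + 12 t - 24 \sqrt{t + 2} + 24}{4 t^{2} \sqrt{t + 2} + 16 \sqrt{t + 2}}, which equals f(t).

An antiderivative is F(t) = \frac{t \sqrt{t + 2} + 2 \sqrt{t + 2} - 6 \operatorname{atan}{\left(\frac{t}{2} \right)}}{2}.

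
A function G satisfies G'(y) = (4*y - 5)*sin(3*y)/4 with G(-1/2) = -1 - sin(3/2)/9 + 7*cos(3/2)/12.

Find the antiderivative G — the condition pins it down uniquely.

Since d/dy undoes antidifferentiation here, G(y) must give back the stated G'(y).
A general antiderivative is -y*cos(3*y)/3 + sin(3*y)/9 + 5*cos(3*y)/12 + C.
The condition gives C = -1 - sin(3/2)/9 + 7*cos(3/2)/12 - (-sin(3/2)/9 + 7*cos(3/2)/12) = -1.
So G(y) = -y*cos(3*y)/3 + sin(3*y)/9 + 5*cos(3*y)/12 - 1.
Check: d/dy[-y*cos(3*y)/3 + sin(3*y)/9 + 5*cos(3*y)/12 - 1] = y*sin(3*y) - 5*sin(3*y)/4, which equals G'(y).

G(y) = -y*cos(3*y)/3 + sin(3*y)/9 + 5*cos(3*y)/12 - 1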